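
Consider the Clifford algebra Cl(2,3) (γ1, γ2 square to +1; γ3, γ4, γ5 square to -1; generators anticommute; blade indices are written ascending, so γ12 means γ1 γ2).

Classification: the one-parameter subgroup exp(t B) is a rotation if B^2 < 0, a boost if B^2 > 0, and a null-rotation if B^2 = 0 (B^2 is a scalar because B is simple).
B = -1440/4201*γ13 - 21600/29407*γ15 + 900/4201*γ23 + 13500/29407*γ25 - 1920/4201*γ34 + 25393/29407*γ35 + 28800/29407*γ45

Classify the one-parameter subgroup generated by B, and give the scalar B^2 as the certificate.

B^2 term by term: the squares give (-1440/4201)^2*(γ13)^2 + (-21600/29407)^2*(γ15)^2 + (900/4201)^2*(γ23)^2 + (13500/29407)^2*(γ25)^2 + (-1920/4201)^2*(γ34)^2 + (25393/29407)^2*(γ35)^2 + (28800/29407)^2*(γ45)^2 = 2073600/17648401*(+1) + 466560000/864771649*(+1) + 810000/17648401*(+1) + 182250000/864771649*(+1) + 3686400/17648401*(-1) + 644804449/864771649*(-1) + 829440000/864771649*(-1) = -1 (each basis 2-blade squares to minus the product of its generators' squares); cross terms between blades sharing an index anticommute and cancel; the commuting (index-disjoint) pairs give grade-4 terms 2*c*c'*(blade product), which cancel blade by blade — γ1235: 38880000/123538807 - 38880000/123538807 = 0; γ1345: -82944000/123538807 + 82944000/123538807 = 0; γ2345: 51840000/123538807 - 51840000/123538807 = 0 — confirming B is simple. So B^2 = -1.
Answer: rotation, certificate B^2 = -1. One invariant decides it: the square -1 survives every conjugation, and its sign is exactly the classification.


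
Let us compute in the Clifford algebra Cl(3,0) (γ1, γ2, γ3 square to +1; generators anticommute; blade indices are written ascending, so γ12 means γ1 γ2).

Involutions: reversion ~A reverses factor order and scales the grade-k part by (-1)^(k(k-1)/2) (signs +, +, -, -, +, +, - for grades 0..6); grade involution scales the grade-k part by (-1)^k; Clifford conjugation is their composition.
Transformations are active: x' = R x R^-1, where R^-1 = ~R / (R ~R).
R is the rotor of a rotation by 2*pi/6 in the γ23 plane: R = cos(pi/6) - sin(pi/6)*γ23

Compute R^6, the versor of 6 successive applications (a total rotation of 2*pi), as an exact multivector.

Half-angle bookkeeping: 6 applications in γ23 add up to rotor phase 6*pi/6 = pi, so R^6 = cos(pi) - sin(pi)*γ23.
cos(pi) = -1 and sin(pi) = 0, so R^6 = -1. The total rotation 2*pi is 1 full turn, so every vector returns to itself, yet the rotor is -1, on the OTHER sheet of the double cover (an odd number of 2*pi turns).
Answer: -1


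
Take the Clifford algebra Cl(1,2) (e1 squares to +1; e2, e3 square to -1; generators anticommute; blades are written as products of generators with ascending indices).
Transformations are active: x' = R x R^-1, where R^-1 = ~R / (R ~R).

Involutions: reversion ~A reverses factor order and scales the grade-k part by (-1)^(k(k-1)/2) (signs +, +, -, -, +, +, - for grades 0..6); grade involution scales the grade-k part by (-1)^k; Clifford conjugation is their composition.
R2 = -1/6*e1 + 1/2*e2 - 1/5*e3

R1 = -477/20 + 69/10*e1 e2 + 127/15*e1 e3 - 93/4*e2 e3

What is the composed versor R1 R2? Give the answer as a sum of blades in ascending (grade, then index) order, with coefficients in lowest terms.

Distribute over the terms of R2 (each basis-blade product reordered to ascending indices, repeated generators contracted through their squares):
R1 (-1/6*e1) = 159/40*e1 + 23/20*e2 + 127/90*e3 + 31/8*e1 e2 e3
R1 (1/2*e2) = -69/20*e1 - 477/40*e2 - 93/8*e3 - 127/30*e1 e2 e3
R1 (-1/5*e3) = 127/75*e1 - 93/20*e2 + 477/100*e3 - 69/50*e1 e2 e3
Summing the partial products and collecting blades:
Answer: 1331/600*e1 - 617/40*e2 - 9799/1800*e3 - 1043/600*e1 e2 e3


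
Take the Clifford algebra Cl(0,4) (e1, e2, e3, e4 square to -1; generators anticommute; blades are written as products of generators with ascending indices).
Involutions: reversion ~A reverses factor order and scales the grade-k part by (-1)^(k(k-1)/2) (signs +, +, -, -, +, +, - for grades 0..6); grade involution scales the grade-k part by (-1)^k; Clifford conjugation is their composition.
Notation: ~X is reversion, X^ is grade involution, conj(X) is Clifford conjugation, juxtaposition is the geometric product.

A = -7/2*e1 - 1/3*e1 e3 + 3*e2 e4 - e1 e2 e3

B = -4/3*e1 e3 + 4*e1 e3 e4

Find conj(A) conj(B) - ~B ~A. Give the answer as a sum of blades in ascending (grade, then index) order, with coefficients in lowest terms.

first term: -4/9 - 4/3*e2 - 14/3*e3 - 4/3*e4 - 4*e2 e4 - 14*e3 e4 - 12*e1 e2 e3 + 4*e1 e2 e3 e4
second term: -4/9 + 4/3*e2 - 14/3*e3 + 4/3*e4 + 4*e2 e4 - 14*e3 e4 - 12*e1 e2 e3 + 4*e1 e2 e3 e4
Answer: -8/3*e2 - 8/3*e4 - 8*e2 e4


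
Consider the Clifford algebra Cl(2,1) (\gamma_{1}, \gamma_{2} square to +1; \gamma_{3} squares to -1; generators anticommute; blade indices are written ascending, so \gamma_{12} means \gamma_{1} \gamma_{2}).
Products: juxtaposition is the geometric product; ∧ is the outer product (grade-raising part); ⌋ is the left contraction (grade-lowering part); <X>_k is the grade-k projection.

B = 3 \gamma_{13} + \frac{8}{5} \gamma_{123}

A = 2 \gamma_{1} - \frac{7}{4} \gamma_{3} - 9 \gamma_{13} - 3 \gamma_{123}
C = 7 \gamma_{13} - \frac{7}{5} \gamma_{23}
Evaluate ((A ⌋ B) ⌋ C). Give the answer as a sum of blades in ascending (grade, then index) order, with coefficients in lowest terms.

step 1: -\frac{159}{5} - \frac{21}{4} \gamma_{1} + \frac{72}{5} \gamma_{2} + 6 \gamma_{3} + \frac{14}{5} \gamma_{12} + \frac{16}{5} \gamma_{23}
step 2: -\frac{112}{25} + 42 \gamma_{1} - \frac{42}{5} \gamma_{2} - \frac{5691}{100} \gamma_{3} - \frac{1113}{5} \gamma_{13} + \frac{1113}{25} \gamma_{23}
Answer: -\frac{112}{25} + 42 \gamma_{1} - \frac{42}{5} \gamma_{2} - \frac{5691}{100} \gamma_{3} - \frac{1113}{5} \gamma_{13} + \frac{1113}{25} \gamma_{23}


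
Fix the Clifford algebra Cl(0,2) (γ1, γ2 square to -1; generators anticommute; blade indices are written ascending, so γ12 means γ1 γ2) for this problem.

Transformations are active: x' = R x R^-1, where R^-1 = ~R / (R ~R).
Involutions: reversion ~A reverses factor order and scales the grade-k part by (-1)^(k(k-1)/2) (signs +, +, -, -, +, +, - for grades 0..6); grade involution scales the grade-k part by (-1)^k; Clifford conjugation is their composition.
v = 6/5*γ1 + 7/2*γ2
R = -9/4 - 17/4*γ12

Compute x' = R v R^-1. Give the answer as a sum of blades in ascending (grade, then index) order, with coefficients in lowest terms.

~R = -9/4 + 17/4*γ12, and R ~R = 185/8, so R^-1 = ~R / (185/8).
R v = 487/40*γ1 - 519/40*γ2
Answer: -6603/1850*γ1 - 902/925*γ2


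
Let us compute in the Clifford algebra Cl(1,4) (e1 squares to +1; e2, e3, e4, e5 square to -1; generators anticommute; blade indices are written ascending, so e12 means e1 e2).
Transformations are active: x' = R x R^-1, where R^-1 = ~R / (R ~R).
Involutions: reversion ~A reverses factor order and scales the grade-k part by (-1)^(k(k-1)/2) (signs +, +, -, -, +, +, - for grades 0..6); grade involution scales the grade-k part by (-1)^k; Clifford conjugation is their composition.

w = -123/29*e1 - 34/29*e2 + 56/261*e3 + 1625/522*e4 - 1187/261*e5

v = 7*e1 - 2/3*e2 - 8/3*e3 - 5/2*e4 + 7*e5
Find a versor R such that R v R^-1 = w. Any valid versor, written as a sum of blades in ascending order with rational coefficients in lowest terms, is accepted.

Construction: equal norms (both -497/36) license R = v + w = 80/29*e1 - 160/87*e2 - 640/261*e3 + 160/261*e4 + 640/261*e5 — nothing changes along that direction, while (v - w)/2 changes sign, so v maps onto w.
Answer: 80/29*e1 - 160/87*e2 - 640/261*e3 + 160/261*e4 + 640/261*e5


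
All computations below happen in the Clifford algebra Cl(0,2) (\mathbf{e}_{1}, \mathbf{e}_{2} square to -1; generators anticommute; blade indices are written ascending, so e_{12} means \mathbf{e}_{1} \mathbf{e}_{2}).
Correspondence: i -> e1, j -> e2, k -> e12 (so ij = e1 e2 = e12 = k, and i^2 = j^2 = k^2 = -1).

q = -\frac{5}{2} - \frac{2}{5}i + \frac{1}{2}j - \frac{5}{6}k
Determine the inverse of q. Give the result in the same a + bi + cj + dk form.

In blades: q = -\frac{5}{2} - \frac{2}{5} e_{1} + \frac{1}{2} e_{2} - \frac{5}{6} e_{12}.
With qbar = -\frac{5}{2} + \frac{2}{5} e_{1} - \frac{1}{2} e_{2} + \frac{5}{6} e_{12} (scalar fixed, mapped units negated), q qbar = \frac{6619}{900} (the sum of squared coefficients), so q^-1 = qbar / (\frac{6619}{900}) = -\frac{2250}{6619} + \frac{360}{6619} e_{1} - \frac{450}{6619} e_{2} + \frac{750}{6619} e_{12}; translating back:
Answer: -\frac{2250}{6619} + \frac{360}{6619}i - \frac{450}{6619}j + \frac{750}{6619}k


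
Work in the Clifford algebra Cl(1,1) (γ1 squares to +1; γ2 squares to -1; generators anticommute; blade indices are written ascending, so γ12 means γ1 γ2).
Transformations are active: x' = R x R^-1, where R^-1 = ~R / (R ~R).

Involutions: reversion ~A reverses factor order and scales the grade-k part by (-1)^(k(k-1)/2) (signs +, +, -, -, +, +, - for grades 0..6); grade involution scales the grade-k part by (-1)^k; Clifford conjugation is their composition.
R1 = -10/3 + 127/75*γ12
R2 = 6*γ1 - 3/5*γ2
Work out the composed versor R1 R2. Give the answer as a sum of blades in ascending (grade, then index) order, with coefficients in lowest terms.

Distribute over the terms of R1 (each basis-blade product reordered to ascending indices, repeated generators contracted through their squares):
(-10/3) R2 = -20*γ1 + 2*γ2
(127/75*γ12) R2 = 127/125*γ1 - 254/25*γ2
Summing the partial products and collecting blades:
Answer: -2373/125*γ1 - 204/25*γ2


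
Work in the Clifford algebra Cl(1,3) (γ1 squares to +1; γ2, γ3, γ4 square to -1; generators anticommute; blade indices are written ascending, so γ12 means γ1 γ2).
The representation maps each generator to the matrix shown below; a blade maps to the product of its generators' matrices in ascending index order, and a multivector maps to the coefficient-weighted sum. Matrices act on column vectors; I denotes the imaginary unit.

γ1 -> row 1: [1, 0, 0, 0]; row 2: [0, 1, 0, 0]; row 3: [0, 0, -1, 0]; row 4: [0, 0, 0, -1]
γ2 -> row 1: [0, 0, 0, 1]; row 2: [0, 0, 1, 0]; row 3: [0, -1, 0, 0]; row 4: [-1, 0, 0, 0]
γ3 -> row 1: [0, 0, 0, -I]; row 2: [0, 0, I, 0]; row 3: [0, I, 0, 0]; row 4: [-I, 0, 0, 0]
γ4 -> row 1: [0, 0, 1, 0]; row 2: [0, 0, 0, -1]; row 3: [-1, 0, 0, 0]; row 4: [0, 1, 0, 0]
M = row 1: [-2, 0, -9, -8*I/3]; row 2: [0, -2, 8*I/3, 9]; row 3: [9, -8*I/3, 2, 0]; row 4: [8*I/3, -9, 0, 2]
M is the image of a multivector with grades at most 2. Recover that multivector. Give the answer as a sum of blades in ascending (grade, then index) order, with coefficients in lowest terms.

Method: the blade images are trace-orthogonal — tr(rho(e_A) rho(e_B)^-1) = 4 if A = B and 0 otherwise — and rho(e_A)^-1 = (e_A)^2 * rho(e_A) with (e_A)^2 = +1 or -1, so the coefficient of e_A in the preimage is (e_A)^2 * tr(M rho(e_A))/4.
Nonzero projections over blades of grade <= 2: γ1: (γ1)^2 = +1, tr(M rho(γ1)) = -8, coefficient -2; γ4: (γ4)^2 = -1, tr(M rho(γ4)) = 36, coefficient -9; γ13: (γ13)^2 = +1, tr(M rho(γ13)) = 32/3, coefficient 8/3. Every other blade of grade <= 2 projects to 0.
Answer: -2*γ1 - 9*γ4 + 8/3*γ13


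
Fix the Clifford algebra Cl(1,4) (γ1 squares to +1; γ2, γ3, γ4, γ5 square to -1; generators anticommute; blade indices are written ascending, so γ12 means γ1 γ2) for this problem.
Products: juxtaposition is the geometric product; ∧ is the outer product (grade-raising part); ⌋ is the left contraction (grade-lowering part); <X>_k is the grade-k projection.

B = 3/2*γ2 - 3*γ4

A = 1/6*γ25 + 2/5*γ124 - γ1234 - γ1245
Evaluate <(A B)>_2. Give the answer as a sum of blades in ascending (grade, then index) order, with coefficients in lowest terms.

step 1: 1/4*γ5 + 6/5*γ12 + 3/5*γ14 - 3*γ123 + 3*γ125 + 3/2*γ134 + 3/2*γ145 + 1/2*γ245
step 2: 6/5*γ12 + 3/5*γ14
Answer: 6/5*γ12 + 3/5*γ14


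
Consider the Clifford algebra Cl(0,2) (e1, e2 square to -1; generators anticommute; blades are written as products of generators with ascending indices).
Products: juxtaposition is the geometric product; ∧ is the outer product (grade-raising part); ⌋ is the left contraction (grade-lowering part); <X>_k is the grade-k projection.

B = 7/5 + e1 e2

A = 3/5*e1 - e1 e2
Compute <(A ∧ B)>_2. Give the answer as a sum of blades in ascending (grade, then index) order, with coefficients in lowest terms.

step 1: 21/25*e1 - 7/5*e1 e2
step 2: -7/5*e1 e2
Answer: -7/5*e1 e2


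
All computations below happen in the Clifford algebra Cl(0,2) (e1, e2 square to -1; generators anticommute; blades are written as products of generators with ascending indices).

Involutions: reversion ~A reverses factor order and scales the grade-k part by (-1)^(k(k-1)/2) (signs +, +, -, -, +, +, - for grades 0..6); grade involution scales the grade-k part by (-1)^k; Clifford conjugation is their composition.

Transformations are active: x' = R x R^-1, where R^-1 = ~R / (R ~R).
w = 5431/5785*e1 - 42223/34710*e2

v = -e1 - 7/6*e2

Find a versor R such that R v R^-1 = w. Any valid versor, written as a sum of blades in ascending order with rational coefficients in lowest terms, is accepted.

The midline construction: v and w both square to -85/36, so reflecting in their sum -354/5785*e1 - 41359/17355*e2 exchanges them.
Answer: -354/5785*e1 - 41359/17355*e2


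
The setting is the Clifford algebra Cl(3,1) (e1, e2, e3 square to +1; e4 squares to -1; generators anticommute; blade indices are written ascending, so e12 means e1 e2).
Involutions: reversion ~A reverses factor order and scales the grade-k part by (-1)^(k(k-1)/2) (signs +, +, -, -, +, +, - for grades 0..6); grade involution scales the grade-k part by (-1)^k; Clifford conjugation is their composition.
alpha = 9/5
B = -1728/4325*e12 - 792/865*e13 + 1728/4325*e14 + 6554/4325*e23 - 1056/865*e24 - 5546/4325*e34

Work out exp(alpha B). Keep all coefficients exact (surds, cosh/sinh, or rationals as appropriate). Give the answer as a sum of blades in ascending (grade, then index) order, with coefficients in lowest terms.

B^2 term by term: the squares give (-1728/4325)^2*(e12)^2 + (-792/865)^2*(e13)^2 + (1728/4325)^2*(e14)^2 + (6554/4325)^2*(e23)^2 + (-1056/865)^2*(e24)^2 + (-5546/4325)^2*(e34)^2 = 2985984/18705625*(-1) + 627264/748225*(-1) + 2985984/18705625*(+1) + 42954916/18705625*(-1) + 1115136/748225*(+1) + 30758116/18705625*(+1) = 0 (each basis 2-blade squares to minus the product of its generators' squares); cross terms between blades sharing an index anticommute and cancel; the commuting (index-disjoint) pairs give grade-4 terms 2*c*c'*(blade product), which cancel blade by blade — e1234: 19166976/18705625 - 1672704/748225 + 22650624/18705625 = 0 — confirming B is simple. So B^2 = 0.
B^2 = 0, so the series truncates immediately: exp(alpha B) = 1 + alpha B (parabolic case).
Answer: 1 - 15552/21625*e12 - 7128/4325*e13 + 15552/21625*e14 + 58986/21625*e23 - 9504/4325*e24 - 49914/21625*e34


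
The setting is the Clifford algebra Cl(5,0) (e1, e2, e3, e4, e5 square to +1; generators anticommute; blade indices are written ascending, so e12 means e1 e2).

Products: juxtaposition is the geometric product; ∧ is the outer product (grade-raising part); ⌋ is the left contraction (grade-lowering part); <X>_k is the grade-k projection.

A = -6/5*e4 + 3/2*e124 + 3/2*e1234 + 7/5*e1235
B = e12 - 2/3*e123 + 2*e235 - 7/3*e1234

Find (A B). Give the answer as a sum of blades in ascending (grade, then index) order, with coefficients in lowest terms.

step 1: -7/2 - 14/5*e1 - 7/2*e3 - 5/2*e4 - 14/15*e5 - 5/2*e34 - 7/5*e35 + 49/15*e45 - 14/5*e123 - 6/5*e124 - 3*e145 - 4/5*e1234 + 3*e1345 - 12/5*e2345
Answer: -7/2 - 14/5*e1 - 7/2*e3 - 5/2*e4 - 14/15*e5 - 5/2*e34 - 7/5*e35 + 49/15*e45 - 14/5*e123 - 6/5*e124 - 3*e145 - 4/5*e1234 + 3*e1345 - 12/5*e2345


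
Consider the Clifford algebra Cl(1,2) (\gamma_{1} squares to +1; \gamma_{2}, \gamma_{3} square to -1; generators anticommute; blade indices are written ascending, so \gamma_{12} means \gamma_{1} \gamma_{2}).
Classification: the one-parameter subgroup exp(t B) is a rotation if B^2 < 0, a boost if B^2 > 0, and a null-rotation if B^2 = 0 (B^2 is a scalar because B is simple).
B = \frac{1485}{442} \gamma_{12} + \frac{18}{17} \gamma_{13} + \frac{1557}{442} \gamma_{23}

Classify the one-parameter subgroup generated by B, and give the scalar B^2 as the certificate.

B^2 term by term: the squares give (\frac{1485}{442})^2*(\gamma_{12})^2 + (\frac{18}{17})^2*(\gamma_{13})^2 + (\frac{1557}{442})^2*(\gamma_{23})^2 = \frac{2205225}{195364}*(+1) + \frac{324}{289}*(+1) + \frac{2424249}{195364}*(-1) = 0 (each basis 2-blade squares to minus the product of its generators' squares); cross terms between blades sharing an index anticommute and cancel. So B^2 = 0.
Answer: null-rotation, certificate B^2 = 0. The scalar 0 is the complete invariant here: its sign names the subgroup type.


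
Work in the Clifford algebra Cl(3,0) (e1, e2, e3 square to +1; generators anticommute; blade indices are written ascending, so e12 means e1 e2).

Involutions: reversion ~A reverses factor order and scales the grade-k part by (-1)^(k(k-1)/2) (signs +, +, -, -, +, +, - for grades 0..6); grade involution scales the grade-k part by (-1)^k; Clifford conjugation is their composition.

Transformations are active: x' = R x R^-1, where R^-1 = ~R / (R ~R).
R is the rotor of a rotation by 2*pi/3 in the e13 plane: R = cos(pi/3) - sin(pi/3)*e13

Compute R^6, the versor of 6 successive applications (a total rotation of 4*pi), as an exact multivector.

Because a rotor carries half the rotation angle, composing 6 copies of this e13-plane rotor multiplies the phase: 6*(pi/3) = 2*pi, hence R^6 = cos(2*pi) - sin(2*pi)*e13.
cos(2*pi) = 1 and sin(2*pi) = 0, so R^6 = 1. The total rotation 4*pi is 2 full turns, so every vector returns to itself, yet the rotor is +1, back on the identity sheet (an even number of 2*pi turns).
Answer: 1


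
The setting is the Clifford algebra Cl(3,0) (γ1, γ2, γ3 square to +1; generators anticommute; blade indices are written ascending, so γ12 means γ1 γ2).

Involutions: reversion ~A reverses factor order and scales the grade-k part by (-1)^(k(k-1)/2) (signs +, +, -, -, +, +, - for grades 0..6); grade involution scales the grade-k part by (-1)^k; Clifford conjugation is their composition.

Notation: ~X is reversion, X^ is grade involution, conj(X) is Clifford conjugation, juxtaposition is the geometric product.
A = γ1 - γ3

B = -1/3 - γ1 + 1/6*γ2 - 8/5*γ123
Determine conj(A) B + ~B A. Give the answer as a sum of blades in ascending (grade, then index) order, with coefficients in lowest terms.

first term: 1 + 1/3*γ1 - 1/3*γ3 - 53/30*γ12 + γ13 + 43/30*γ23
second term: -1 - 1/3*γ1 + 1/3*γ3 - 53/30*γ12 + γ13 + 43/30*γ23
Answer: -53/15*γ12 + 2*γ13 + 43/15*γ23


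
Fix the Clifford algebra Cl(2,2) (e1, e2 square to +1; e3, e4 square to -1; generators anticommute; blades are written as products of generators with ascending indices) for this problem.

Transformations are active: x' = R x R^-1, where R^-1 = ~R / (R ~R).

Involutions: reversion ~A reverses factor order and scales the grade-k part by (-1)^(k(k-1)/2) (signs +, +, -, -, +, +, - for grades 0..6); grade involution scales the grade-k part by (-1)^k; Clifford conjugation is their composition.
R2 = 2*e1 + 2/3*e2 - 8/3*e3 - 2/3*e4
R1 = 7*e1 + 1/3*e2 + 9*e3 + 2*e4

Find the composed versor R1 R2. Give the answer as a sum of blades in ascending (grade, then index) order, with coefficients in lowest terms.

Distribute over the terms of R1 (each basis-blade product reordered to ascending indices, repeated generators contracted through their squares):
(7*e1) R2 = 14 + 14/3*e1 e2 - 56/3*e1 e3 - 14/3*e1 e4
(1/3*e2) R2 = 2/9 - 2/3*e1 e2 - 8/9*e2 e3 - 2/9*e2 e4
(9*e3) R2 = 24 - 18*e1 e3 - 6*e2 e3 - 6*e3 e4
(2*e4) R2 = 4/3 - 4*e1 e4 - 4/3*e2 e4 + 16/3*e3 e4
Summing the partial products and collecting blades:
Answer: 356/9 + 4*e1 e2 - 110/3*e1 e3 - 26/3*e1 e4 - 62/9*e2 e3 - 14/9*e2 e4 - 2/3*e3 e4


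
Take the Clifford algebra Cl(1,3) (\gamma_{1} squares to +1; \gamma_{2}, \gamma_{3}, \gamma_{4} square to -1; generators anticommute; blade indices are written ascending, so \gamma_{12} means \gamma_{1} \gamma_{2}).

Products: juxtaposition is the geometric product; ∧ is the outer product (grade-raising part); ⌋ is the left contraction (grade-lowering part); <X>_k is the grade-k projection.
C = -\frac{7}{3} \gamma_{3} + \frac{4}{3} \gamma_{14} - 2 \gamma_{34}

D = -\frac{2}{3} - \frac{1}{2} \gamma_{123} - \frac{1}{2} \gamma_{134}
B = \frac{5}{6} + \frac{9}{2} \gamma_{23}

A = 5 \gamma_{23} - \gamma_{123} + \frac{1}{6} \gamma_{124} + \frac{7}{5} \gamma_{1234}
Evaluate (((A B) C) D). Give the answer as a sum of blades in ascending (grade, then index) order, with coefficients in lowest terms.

step 1: -\frac{45}{2} + \frac{9}{2} \gamma_{1} - \frac{63}{10} \gamma_{14} + \frac{25}{6} \gamma_{23} - \frac{5}{6} \gamma_{123} + \frac{5}{36} \gamma_{124} - \frac{3}{4} \gamma_{134} + \frac{7}{6} \gamma_{1234}
step 2: -\frac{42}{5} - \frac{3}{2} \gamma_{1} + \frac{515}{54} \gamma_{2} + \frac{107}{2} \gamma_{3} + 6 \gamma_{4} + \frac{7}{18} \gamma_{12} + \frac{21}{10} \gamma_{13} - \frac{113}{4} \gamma_{14} + \frac{14}{9} \gamma_{23} + \frac{25}{3} \gamma_{24} + 45 \gamma_{34} - \frac{5}{18} \gamma_{123} - \frac{79}{18} \gamma_{124} - \frac{237}{10} \gamma_{134} - \frac{10}{9} \gamma_{234} + \frac{635}{108} \gamma_{1234}
step 3: -\frac{115}{18} + \frac{437}{18} \gamma_{1} - \frac{26723}{3240} \gamma_{2} - \frac{3599}{72} \gamma_{3} - \frac{8629}{1080} \gamma_{4} + \frac{2921}{108} \gamma_{12} - \frac{1711}{540} \gamma_{13} - \frac{265}{36} \gamma_{14} + \frac{103}{54} \gamma_{23} + \frac{277}{45} \gamma_{24} - \frac{283}{9} \gamma_{34} + \frac{59}{270} \gamma_{123} - \frac{1015}{54} \gamma_{124} + \frac{145}{6} \gamma_{134} - \frac{2849}{216} \gamma_{234} + \frac{1247}{324} \gamma_{1234}
Answer: -\frac{115}{18} + \frac{437}{18} \gamma_{1} - \frac{26723}{3240} \gamma_{2} - \frac{3599}{72} \gamma_{3} - \frac{8629}{1080} \gamma_{4} + \frac{2921}{108} \gamma_{12} - \frac{1711}{540} \gamma_{13} - \frac{265}{36} \gamma_{14} + \frac{103}{54} \gamma_{23} + \frac{277}{45} \gamma_{24} - \frac{283}{9} \gamma_{34} + \frac{59}{270} \gamma_{123} - \frac{1015}{54} \gamma_{124} + \frac{145}{6} \gamma_{134} - \frac{2849}{216} \gamma_{234} + \frac{1247}{324} \gamma_{1234}


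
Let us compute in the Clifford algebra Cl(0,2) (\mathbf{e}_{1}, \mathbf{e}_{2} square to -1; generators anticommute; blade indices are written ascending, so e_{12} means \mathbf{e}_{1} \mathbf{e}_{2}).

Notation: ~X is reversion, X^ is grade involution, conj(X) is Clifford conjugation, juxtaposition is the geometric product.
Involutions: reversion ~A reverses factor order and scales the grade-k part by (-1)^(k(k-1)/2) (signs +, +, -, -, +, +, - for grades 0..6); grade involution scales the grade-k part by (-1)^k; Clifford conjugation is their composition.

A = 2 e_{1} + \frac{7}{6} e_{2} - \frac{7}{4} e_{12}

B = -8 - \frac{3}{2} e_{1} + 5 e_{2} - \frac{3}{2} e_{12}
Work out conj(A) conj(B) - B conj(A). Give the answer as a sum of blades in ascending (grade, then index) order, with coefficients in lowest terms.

first term: -\frac{131}{24} + 23 e_{1} + \frac{359}{24} e_{2} - \frac{9}{4} e_{12}
second term: \frac{131}{24} + 23 e_{1} + \frac{359}{24} e_{2} - \frac{9}{4} e_{12}
Answer: -\frac{131}{12}


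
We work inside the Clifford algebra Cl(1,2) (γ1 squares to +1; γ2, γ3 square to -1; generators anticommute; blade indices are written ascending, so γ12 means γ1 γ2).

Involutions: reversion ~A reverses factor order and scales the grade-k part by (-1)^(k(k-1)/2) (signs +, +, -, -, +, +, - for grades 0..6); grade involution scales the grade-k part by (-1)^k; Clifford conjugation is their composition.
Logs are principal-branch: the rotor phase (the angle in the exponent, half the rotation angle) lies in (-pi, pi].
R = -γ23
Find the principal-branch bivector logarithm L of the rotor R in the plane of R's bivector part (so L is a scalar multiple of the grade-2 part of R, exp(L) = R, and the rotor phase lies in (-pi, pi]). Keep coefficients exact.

The scalar part of R is 0, which fixes the principal-branch rotor phase; the unit plane is then the bivector part divided by the sine of that phase, and L is that plane scaled by the phase.
Concretely: cos(phase) = 0 gives phase = ±pi/2, and since phase/sin(phase) is even the sign is immaterial: L = (phase/sin(phase)) * <R>_2 = (pi/2) * <R>_2.
Answer: -pi/2*γ23


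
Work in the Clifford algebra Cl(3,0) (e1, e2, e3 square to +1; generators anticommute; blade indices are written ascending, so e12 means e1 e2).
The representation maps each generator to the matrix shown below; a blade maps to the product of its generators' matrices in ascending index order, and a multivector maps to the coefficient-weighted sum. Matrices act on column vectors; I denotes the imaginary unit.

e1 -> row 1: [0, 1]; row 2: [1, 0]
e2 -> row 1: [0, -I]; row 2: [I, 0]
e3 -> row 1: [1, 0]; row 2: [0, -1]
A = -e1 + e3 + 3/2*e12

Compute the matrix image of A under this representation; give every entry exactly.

Bivector images (products of the table entries): rho(e12) = rho(e1)rho(e2) = row 1: [I, 0]; row 2: [0, -I].
M = (-1)*rho(e1) + (1)*rho(e3) + (3/2)*rho(e12), summed entrywise:
Answer: row 1: [1 + 3*I/2, -1]; row 2: [-1, -1 - 3*I/2]


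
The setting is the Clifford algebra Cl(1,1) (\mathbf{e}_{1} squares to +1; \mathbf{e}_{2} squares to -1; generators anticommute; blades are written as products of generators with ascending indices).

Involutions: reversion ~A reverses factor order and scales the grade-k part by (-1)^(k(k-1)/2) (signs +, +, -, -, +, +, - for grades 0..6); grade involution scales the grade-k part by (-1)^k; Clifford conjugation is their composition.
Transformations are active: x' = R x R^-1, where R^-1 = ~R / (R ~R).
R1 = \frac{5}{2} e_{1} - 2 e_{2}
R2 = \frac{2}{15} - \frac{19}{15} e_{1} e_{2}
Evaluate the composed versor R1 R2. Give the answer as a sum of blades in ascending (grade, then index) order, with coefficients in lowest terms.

Distribute over the terms of R1 (each basis-blade product reordered to ascending indices, repeated generators contracted through their squares):
(\frac{5}{2} e_{1}) R2 = \frac{1}{3} e_{1} - \frac{19}{6} e_{2}
(-2 e_{2}) R2 = \frac{38}{15} e_{1} - \frac{4}{15} e_{2}
Summing the partial products and collecting blades:
Answer: \frac{43}{15} e_{1} - \frac{103}{30} e_{2}


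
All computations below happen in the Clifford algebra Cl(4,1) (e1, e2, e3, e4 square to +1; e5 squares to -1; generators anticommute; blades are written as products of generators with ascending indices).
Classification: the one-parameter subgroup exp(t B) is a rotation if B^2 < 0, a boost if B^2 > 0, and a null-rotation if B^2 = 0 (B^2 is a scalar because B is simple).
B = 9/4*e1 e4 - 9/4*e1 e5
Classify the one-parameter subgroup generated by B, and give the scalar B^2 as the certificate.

B^2 term by term: the squares give (9/4)^2*(e1 e4)^2 + (-9/4)^2*(e1 e5)^2 = 81/16*(-1) + 81/16*(+1) = 0 (each basis 2-blade squares to minus the product of its generators' squares); cross terms between blades sharing an index anticommute and cancel. So B^2 = 0.
Answer: null-rotation, certificate B^2 = 0. Certificate logic: 0 is a conjugation-invariant scalar, so its sign fixes rotation versus boost versus null-rotation outright.


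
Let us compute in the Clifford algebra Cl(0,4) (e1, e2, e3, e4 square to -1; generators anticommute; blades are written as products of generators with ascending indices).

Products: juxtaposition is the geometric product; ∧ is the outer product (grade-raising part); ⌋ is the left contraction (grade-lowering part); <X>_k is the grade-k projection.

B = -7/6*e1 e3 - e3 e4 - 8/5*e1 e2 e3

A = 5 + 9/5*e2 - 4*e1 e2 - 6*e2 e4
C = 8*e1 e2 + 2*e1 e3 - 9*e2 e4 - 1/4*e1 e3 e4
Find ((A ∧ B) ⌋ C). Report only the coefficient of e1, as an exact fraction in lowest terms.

step 1: -35/6*e1 e3 - 5*e3 e4 - 59/10*e1 e2 e3 - 9/5*e2 e3 e4 - 3*e1 e2 e3 e4
step 2: 35/3 - 5/4*e1 - 35/24*e4
Answer: -5/4


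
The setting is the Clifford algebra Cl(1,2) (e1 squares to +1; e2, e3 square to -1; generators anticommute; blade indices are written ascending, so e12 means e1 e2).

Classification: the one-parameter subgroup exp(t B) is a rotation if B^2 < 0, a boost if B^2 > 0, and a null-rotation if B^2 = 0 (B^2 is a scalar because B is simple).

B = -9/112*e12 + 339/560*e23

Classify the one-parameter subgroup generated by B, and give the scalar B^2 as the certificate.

B^2 term by term: the squares give (-9/112)^2*(e12)^2 + (339/560)^2*(e23)^2 = 81/12544*(+1) + 114921/313600*(-1) = -9/25 (each basis 2-blade squares to minus the product of its generators' squares); cross terms between blades sharing an index anticommute and cancel. So B^2 = -9/25.
Answer: rotation, certificate B^2 = -9/25. Why this suffices: the scalar -9/25 survives any versor conjugation, so its sign alone determines the class however B is presented.


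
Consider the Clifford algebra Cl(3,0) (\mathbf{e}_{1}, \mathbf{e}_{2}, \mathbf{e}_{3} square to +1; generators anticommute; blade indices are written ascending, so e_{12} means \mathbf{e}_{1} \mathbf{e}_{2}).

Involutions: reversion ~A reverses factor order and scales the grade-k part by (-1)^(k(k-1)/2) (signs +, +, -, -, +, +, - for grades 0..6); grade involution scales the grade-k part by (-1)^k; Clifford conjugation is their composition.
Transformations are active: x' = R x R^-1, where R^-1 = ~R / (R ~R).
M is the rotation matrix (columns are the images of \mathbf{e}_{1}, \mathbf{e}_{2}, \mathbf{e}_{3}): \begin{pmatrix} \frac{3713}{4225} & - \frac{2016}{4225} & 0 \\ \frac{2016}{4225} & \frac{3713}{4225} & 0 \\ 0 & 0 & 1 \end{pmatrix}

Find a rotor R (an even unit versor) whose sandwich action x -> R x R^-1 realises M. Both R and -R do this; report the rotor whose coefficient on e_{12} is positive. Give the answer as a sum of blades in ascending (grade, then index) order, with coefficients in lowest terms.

Method: write R = a + b12*e_{12} + b13*e_{13} + b23*e_{23} with a^2 + b12^2 + b13^2 + b23^2 = 1 (so R^-1 = ~R). Expanding the columns R e_j ~R gives tr M = 4a^2 - 1 and, from the antisymmetric part, M21 - M12 = -4a*b12, M13 - M31 = 4a*b13, M32 - M23 = -4a*b23.
Here tr M = \frac{11651}{4225}, so a^2 = (1 + tr M)/4 = \frac{3969}{4225} and a = ±\frac{63}{65}. Taking a = \frac{63}{65}: M21 - M12 = \frac{4032}{4225}, M13 - M31 = 0, M32 - M23 = 0, giving b12 = -\frac{16}{65}, b13 = 0, b23 = 0, i.e. R = \frac{63}{65} - \frac{16}{65} e_{12}.
Its e_{12} coefficient is negative, so report the other preimage -R.
Answer: -\frac{63}{65} + \frac{16}{65} e_{12}. Recall the cover is two-to-one: with M of trace \frac{11651}{4225}, both preimages act alike, and the stated e_{12} sign chooses the sheet.


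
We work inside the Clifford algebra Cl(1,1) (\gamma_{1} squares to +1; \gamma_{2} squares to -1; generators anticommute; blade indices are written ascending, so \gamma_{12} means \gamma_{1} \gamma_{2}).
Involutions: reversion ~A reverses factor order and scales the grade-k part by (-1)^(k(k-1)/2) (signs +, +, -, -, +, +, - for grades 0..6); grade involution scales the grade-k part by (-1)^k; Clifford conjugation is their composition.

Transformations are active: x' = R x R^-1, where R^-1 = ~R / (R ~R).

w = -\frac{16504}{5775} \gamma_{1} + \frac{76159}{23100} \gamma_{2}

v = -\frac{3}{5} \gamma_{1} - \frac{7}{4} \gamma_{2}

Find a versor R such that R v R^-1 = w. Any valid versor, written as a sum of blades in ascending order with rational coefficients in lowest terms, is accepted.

The midline construction: v and w both square to -\frac{1081}{400}, so reflecting in their sum -\frac{19969}{5775} \gamma_{1} + \frac{17867}{11550} \gamma_{2} exchanges them.
Answer: -\frac{19969}{5775} \gamma_{1} + \frac{17867}{11550} \gamma_{2}


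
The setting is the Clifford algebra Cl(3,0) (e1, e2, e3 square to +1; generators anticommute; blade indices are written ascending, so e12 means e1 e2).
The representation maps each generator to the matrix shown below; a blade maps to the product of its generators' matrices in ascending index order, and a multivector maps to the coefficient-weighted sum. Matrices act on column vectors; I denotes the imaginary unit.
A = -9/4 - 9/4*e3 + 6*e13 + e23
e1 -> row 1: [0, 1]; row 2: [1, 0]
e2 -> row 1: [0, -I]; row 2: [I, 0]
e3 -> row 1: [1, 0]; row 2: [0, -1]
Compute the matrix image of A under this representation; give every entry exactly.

Bivector images (products of the table entries): rho(e13) = rho(e1)rho(e3) = row 1: [0, -1]; row 2: [1, 0]; rho(e23) = rho(e2)rho(e3) = row 1: [0, I]; row 2: [I, 0].
M = (-9/4)*1 + (-9/4)*rho(e3) + (6)*rho(e13) + (1)*rho(e23), summed entrywise (1 is the identity matrix):
Answer: row 1: [-9/2, -6 + I]; row 2: [6 + I, 0]


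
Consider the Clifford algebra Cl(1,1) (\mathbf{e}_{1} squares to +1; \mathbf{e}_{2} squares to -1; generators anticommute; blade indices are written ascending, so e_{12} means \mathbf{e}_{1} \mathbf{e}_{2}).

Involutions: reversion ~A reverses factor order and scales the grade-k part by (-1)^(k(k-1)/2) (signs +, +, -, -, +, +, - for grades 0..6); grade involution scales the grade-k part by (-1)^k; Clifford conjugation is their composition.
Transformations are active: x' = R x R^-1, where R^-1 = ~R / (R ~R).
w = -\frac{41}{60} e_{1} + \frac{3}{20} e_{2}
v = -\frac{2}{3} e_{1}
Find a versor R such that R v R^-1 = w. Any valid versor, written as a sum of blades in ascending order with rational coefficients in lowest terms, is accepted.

Reasoning: v^2 = w^2 = \frac{4}{9} since conjugation preserves the quadratic form; R = v + w = -\frac{27}{20} e_{1} + \frac{3}{20} e_{2} is then valid when invertible, keeping its own part and reversing (v - w)/2.
Answer: -\frac{27}{20} e_{1} + \frac{3}{20} e_{2}


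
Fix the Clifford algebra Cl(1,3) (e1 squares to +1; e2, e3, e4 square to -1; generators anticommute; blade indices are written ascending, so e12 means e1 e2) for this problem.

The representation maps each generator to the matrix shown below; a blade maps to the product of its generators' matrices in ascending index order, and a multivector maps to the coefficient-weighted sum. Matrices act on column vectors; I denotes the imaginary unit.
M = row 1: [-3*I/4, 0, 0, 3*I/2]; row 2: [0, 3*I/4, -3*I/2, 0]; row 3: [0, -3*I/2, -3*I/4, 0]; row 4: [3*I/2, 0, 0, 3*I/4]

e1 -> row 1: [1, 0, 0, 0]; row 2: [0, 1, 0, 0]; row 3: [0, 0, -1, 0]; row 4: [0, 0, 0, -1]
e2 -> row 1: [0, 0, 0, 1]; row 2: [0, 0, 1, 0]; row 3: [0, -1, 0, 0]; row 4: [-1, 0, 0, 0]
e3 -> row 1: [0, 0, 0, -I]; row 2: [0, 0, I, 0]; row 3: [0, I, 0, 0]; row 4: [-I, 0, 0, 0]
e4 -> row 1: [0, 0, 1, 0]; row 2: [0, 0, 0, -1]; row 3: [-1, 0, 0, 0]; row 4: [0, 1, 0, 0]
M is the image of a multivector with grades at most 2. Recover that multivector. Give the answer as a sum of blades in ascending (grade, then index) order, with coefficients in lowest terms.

Method: the blade images are trace-orthogonal — tr(rho(e_A) rho(e_B)^-1) = 4 if A = B and 0 otherwise — and rho(e_A)^-1 = (e_A)^2 * rho(e_A) with (e_A)^2 = +1 or -1, so the coefficient of e_A in the preimage is (e_A)^2 * tr(M rho(e_A))/4.
Nonzero projections over blades of grade <= 2: e3: (e3)^2 = -1, tr(M rho(e3)) = 6, coefficient -3/2; e23: (e23)^2 = -1, tr(M rho(e23)) = -3, coefficient 3/4. Every other blade of grade <= 2 projects to 0.
Answer: -3/2*e3 + 3/4*e23


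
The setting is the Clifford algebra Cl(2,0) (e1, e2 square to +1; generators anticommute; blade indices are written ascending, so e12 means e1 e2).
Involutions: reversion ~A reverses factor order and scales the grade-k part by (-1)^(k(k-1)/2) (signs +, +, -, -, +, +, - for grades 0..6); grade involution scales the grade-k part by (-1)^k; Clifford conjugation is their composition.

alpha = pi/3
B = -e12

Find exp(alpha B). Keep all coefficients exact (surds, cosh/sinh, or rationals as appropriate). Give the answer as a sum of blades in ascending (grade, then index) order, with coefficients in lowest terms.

B^2 = (-1)^2*(e12)^2 = 1*(-1) = -1 (a basis 2-blade squares to minus the product of its generators' squares).
B^2 = -1 — a negative square means the series sums to a rotation: l = 1, alpha*l = pi/3, so exp(alpha B) = cos(pi/3) + (sin(pi/3)/1)*B = 1/2 + (sqrt(3)/2)*B.
Answer: 1/2 - sqrt(3)/2*e12


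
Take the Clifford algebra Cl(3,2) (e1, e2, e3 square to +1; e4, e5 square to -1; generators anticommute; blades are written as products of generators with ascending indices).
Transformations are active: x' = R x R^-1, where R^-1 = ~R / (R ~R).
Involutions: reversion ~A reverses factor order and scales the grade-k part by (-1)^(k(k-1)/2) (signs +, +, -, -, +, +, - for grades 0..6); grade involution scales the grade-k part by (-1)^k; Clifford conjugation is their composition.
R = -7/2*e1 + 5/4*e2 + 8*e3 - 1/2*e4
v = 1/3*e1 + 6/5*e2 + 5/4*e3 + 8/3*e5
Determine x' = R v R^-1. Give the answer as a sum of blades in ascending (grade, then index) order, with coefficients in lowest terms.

~R = -7/2*e1 + 5/4*e2 + 8*e3 - 1/2*e4, and R ~R = 1241/16, so R^-1 = ~R / (1241/16).
R v = 31/3 - 277/60*e1 e2 - 169/24*e1 e3 + 1/6*e1 e4 - 28/3*e1 e5 - 643/80*e2 e3 + 3/5*e2 e4 + 10/3*e2 e5 + 5/8*e3 e4 + 64/3*e3 e5 - 4/3*e4 e5
Answer: -1571/1241*e1 - 16138/18615*e2 + 13129/14892*e3 - 496/3723*e4 - 8/3*e5


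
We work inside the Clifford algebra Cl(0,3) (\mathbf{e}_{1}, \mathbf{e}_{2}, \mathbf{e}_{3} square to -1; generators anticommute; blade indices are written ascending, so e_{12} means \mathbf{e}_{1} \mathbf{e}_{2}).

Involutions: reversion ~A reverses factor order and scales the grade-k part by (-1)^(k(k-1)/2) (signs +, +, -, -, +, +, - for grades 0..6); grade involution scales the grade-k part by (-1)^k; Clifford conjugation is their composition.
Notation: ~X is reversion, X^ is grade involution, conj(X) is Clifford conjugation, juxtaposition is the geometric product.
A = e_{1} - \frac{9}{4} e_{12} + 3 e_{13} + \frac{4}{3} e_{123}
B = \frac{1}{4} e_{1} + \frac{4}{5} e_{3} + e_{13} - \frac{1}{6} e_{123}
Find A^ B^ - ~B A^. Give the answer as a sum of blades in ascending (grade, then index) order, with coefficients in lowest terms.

first term: -\frac{125}{36} + \frac{12}{5} e_{1} - \frac{13}{48} e_{2} + \frac{5}{8} e_{3} - \frac{16}{15} e_{12} + \frac{4}{5} e_{13} - \frac{29}{12} e_{23} + \frac{9}{5} e_{123}
second term: \frac{109}{36} + \frac{12}{5} e_{1} + \frac{115}{48} e_{2} + \frac{5}{8} e_{3} + \frac{16}{15} e_{12} + \frac{4}{5} e_{13} - \frac{7}{4} e_{23} - \frac{9}{5} e_{123}
Answer: -\frac{13}{2} - \frac{8}{3} e_{2} - \frac{32}{15} e_{12} - \frac{2}{3} e_{23} + \frac{18}{5} e_{123}


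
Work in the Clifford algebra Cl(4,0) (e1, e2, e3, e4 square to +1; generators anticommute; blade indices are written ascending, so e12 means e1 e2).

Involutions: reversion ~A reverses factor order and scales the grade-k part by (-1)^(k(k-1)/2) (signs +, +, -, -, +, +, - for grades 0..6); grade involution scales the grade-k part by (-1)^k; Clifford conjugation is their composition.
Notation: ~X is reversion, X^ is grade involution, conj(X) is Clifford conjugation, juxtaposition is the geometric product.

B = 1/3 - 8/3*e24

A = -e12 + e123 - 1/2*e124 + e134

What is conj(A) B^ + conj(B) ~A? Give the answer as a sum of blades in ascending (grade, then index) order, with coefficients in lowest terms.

first term: -4/3*e1 + 1/3*e12 - 8/3*e14 - 7/3*e123 - 1/6*e124 + 3*e134
second term: -4/3*e1 + 1/3*e12 - 8/3*e14 + 7/3*e123 + 1/6*e124 - 3*e134
Answer: -8/3*e1 + 2/3*e12 - 16/3*e14


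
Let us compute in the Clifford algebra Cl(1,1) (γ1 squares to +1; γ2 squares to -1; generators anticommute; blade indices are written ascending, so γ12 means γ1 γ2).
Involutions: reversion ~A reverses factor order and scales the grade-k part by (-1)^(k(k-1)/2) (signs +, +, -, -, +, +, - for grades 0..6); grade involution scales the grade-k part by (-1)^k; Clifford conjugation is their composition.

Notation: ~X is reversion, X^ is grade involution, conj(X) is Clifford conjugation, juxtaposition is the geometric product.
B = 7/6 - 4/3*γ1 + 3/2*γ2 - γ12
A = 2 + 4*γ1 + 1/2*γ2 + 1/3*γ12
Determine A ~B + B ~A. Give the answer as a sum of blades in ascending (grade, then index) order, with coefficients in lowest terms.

first term: -41/12 + 2*γ1 + 289/36*γ2 + 163/18*γ12
second term: -41/12 + 2*γ1 + 289/36*γ2 - 163/18*γ12
Answer: -41/6 + 4*γ1 + 289/18*γ2
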